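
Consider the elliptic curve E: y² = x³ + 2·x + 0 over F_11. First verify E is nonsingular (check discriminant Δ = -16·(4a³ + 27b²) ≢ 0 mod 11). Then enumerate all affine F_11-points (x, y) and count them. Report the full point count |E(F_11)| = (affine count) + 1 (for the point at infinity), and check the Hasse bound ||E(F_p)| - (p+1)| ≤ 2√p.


Affine points = {(0, 0), (1, 5), (1, 6), (2, 1), (2, 10), (3, 0), (5, 5), (5, 6), (7, 4), (7, 7), (8, 0)}; affine count = 11; |E(F_11)| = 12.

Discriminant check: Δ ∝ 4a³ + 27b² = 4·2³ + 27·0² = 4·8 + 27·0 ≡ 10 (mod 11). Nonzero ⇒ E is nonsingular.
For each x ∈ F_11, compute rhs = x³ + 2·x + 0 mod 11, then count y ∈ F_11 with y² ≡ rhs.
  x = 0: rhs = 0, matching y values: 0 (1 points).
  x = 1: rhs = 3, matching y values: 5, 6 (2 points).
  x = 2: rhs = 1, matching y values: 1, 10 (2 points).
  x = 3: rhs = 0, matching y values: 0 (1 points).
  x = 4: rhs = 6, matching y values: none (0 points).
  x = 5: rhs = 3, matching y values: 5, 6 (2 points).
  x = 6: rhs = 8, matching y values: none (0 points).
  x = 7: rhs = 5, matching y values: 4, 7 (2 points).
  x = 8: rhs = 0, matching y values: 0 (1 points).
  x = 9: rhs = 10, matching y values: none (0 points).
  x = 10: rhs = 8, matching y values: none (0 points).
Total affine count: 11.
Full point count |E(F_11)| = 11 + 1 = 12.
Hasse bound: |12 − (11+1)| = |0| = 0 ≤ 2√11 ≈ 6.6332 ✓.


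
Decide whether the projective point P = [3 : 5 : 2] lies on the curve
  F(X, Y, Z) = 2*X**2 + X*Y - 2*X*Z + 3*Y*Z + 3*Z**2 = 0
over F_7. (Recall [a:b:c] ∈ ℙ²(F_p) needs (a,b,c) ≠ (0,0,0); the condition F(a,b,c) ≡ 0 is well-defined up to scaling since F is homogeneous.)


F(3,5,2) ≡ 0 (mod 7); P is on the curve.

Evaluate F(3, 5, 2) term-by-term (mod 7).
  2*X**2 ↦ 2·9·1·1 = 18
  X*Y ↦ 1·3·5·1 = 15
  -2*X*Z ↦ -2·3·1·2 = -12
  3*Y*Z ↦ 3·1·5·2 = 30
  3*Z**2 ↦ 3·1·1·4 = 12
Sum: F(3, 5, 2) = (18) + (15) + (-12) + (30) + (12) = 63.
Reducing mod 7: 63 ≡ 0 (mod 7).
Since F(a, b, c) ≡ 0 (mod 7), P lies on the curve.


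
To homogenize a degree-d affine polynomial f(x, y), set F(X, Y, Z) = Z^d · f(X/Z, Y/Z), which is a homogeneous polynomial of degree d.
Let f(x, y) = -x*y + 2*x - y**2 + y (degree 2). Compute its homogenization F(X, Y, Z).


F(X, Y, Z) = -X*Y + 2*X*Z - Y**2 + Y*Z

deg(f) = 2.
Substitute x = X/Z, y = Y/Z into f, then multiply by Z^2.
  monomial -1·x^1·y^1 ↦ -1·X^1·Y^1·Z^0.
  monomial 2·x^1·y^0 ↦ 2·X^1·Y^0·Z^1.
  monomial -1·x^0·y^2 ↦ -1·X^0·Y^2·Z^0.
  monomial 1·x^0·y^1 ↦ 1·X^0·Y^1·Z^1.
Collecting: F(X, Y, Z) = -X*Y + 2*X*Z - Y**2 + Y*Z.


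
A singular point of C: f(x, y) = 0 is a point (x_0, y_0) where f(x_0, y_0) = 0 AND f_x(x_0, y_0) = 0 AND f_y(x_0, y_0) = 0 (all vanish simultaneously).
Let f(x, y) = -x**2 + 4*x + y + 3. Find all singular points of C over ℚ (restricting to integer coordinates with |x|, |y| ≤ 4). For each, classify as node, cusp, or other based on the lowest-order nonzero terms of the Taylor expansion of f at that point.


No singular points in the scanned grid; C is smooth there.

Compute partial derivatives:
  f_x = 4 - 2*x.
  f_y = 1.
f_y = 1 is a nonzero constant, so f_y never vanishes: no point (x, y) can satisfy f = f_x = f_y = 0. In particular no (x, y) ∈ {−4, ..., 4}² is singular; the curve is smooth.


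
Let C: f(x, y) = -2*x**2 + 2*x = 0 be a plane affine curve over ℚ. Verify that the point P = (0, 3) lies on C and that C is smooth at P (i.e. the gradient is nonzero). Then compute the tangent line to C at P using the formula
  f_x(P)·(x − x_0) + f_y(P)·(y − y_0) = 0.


Tangent line at P: 2*x = 0.

Step 1: f(0, 3) = 0, so P lies on C.
Step 2: partial derivatives
  f_x(x, y) = 2 - 4*x, f_y(x, y) = 0.
  f_x(P) = 2, f_y(P) = 0 (gradient nonzero, so P is smooth).
Step 3: tangent line at P: 2·(x − 0) + 0·(y − 3) = 0.
Expanding: 2*x = 0.


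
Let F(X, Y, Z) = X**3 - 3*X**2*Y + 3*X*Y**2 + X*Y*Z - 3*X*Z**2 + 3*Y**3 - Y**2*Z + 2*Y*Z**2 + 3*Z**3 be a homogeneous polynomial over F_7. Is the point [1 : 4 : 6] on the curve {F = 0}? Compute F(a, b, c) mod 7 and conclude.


F(1,4,6) ≡ 5 (mod 7); P is NOT on the curve.

Evaluate F(1, 4, 6) term-by-term (mod 7).
  X**3 ↦ 1·1·1·1 = 1
  -3*X**2*Y ↦ -3·1·4·1 = -12
  3*X*Y**2 ↦ 3·1·16·1 = 48
  X*Y*Z ↦ 1·1·4·6 = 24
  -3*X*Z**2 ↦ -3·1·1·36 = -108
  3*Y**3 ↦ 3·1·64·1 = 192
  -Y**2*Z ↦ -1·1·16·6 = -96
  2*Y*Z**2 ↦ 2·1·4·36 = 288
  3*Z**3 ↦ 3·1·1·216 = 648
Sum: F(1, 4, 6) = (1) + (-12) + (48) + (24) + (-108) + (192) + (-96) + (288) + (648) = 985.
Reducing mod 7: 985 ≡ 5 (mod 7).
Since F(a, b, c) ≡ 5 ≠ 0 (mod 7), P does NOT lie on the curve.


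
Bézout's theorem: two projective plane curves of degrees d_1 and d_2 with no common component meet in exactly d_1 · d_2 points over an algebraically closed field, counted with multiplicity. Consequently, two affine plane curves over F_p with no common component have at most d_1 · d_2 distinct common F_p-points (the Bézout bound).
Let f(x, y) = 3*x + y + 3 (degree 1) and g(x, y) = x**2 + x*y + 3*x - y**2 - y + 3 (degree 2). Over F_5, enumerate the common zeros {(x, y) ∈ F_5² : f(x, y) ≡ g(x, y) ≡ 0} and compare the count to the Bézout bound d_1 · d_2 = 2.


Common zeros: ∅; count = 0; Bézout bound = 2.

deg(f) = 1, deg(g) = 2, so Bézout bound = 2.
Scan x ∈ F_5. For each x, list the y ∈ F_5 with f(x, y) ≡ 0 and those with g(x, y) ≡ 0 (mod 5); the common zeros in that column are the intersection.
  x = 0: f ≡ 0 at y ∈ {2}; g ≡ 0 at y ∈ ∅; common: ∅.
  x = 1: f ≡ 0 at y ∈ {4}; g ≡ 0 at y ∈ ∅; common: ∅.
  x = 2: f ≡ 0 at y ∈ {1}; g ≡ 0 at y ∈ ∅; common: ∅.
  x = 3: f ≡ 0 at y ∈ {3}; g ≡ 0 at y ∈ ∅; common: ∅.
  x = 4: f ≡ 0 at y ∈ {0}; g ≡ 0 at y ∈ ∅; common: ∅.
Collecting: common zeros = ∅, so the count is 0.
Comparison with the Bézout bound: 0 ≤ 2 = deg(f)·deg(g), as expected for curves with no common component (the affine F_5-count falls short of the bound because intersections may lie at infinity, over extension fields, or carry multiplicity).


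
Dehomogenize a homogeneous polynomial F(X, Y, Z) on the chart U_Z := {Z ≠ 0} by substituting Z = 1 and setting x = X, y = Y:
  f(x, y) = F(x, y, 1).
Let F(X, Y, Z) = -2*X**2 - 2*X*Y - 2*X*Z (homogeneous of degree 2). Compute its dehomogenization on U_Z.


f(x, y) = -2*x**2 - 2*x*y - 2*x

On U_Z we set Z = 1. Each monomial c·X^i·Y^j·Z^k in F becomes c·x^i·y^j·1^k = c·x^i·y^j.
Substituting Z = 1: F(X, Y, 1) = -2*x**2 - 2*x*y - 2*x.
Note: deg(f) ≤ deg(F) = 2; strict inequality happens when F is divisible by Z (lost terms).


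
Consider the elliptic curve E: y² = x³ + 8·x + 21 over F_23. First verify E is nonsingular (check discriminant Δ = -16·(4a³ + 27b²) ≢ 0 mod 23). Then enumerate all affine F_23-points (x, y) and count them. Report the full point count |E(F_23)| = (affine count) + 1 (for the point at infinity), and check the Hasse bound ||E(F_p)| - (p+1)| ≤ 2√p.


Affine points = {(3, 7), (3, 16), (4, 5), (4, 18), (5, 5), (5, 18), (6, 3), (6, 20), (7, 11), (7, 12), (14, 5), (14, 18), (16, 6), (16, 17), (20, 4), (20, 19), (22, 9), (22, 14)}; affine count = 18; |E(F_23)| = 19.

Discriminant check: Δ ∝ 4a³ + 27b² = 4·8³ + 27·21² = 4·512 + 27·441 ≡ 17 (mod 23). Nonzero ⇒ E is nonsingular.
For each x ∈ F_23, compute rhs = x³ + 8·x + 21 mod 23, then count y ∈ F_23 with y² ≡ rhs.
  x = 0: rhs = 21, matching y values: none (0 points).
  x = 1: rhs = 7, matching y values: none (0 points).
  x = 2: rhs = 22, matching y values: none (0 points).
  x = 3: rhs = 3, matching y values: 7, 16 (2 points).
  x = 4: rhs = 2, matching y values: 5, 18 (2 points).
  x = 5: rhs = 2, matching y values: 5, 18 (2 points).
  x = 6: rhs = 9, matching y values: 3, 20 (2 points).
  x = 7: rhs = 6, matching y values: 11, 12 (2 points).
  x = 8: rhs = 22, matching y values: none (0 points).
  x = 9: rhs = 17, matching y values: none (0 points).
  x = 10: rhs = 20, matching y values: none (0 points).
  x = 11: rhs = 14, matching y values: none (0 points).
  x = 12: rhs = 5, matching y values: none (0 points).
  x = 13: rhs = 22, matching y values: none (0 points).
  x = 14: rhs = 2, matching y values: 5, 18 (2 points).
  x = 15: rhs = 20, matching y values: none (0 points).
  x = 16: rhs = 13, matching y values: 6, 17 (2 points).
  x = 17: rhs = 10, matching y values: none (0 points).
  x = 18: rhs = 17, matching y values: none (0 points).
  x = 19: rhs = 17, matching y values: none (0 points).
  x = 20: rhs = 16, matching y values: 4, 19 (2 points).
  x = 21: rhs = 20, matching y values: none (0 points).
  x = 22: rhs = 12, matching y values: 9, 14 (2 points).
Total affine count: 18.
Full point count |E(F_23)| = 18 + 1 = 19.
Hasse bound: |19 − (23+1)| = |-5| = 5 ≤ 2√23 ≈ 9.5917 ✓.


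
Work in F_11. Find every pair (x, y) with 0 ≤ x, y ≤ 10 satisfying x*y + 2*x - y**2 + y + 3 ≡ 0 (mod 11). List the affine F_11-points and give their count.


Affine F_11-points: {(2, 6), (2, 8), (4, 0), (4, 5), (5, 3), (7, 4), (8, 2), (8, 7), (10, 1), (10, 10)}; count = 10.

For each of the 121 pairs (x, y) ∈ F_11², evaluate f(x, y) mod 11. Record the zeros.
  x = 0: [0↦3, 1↦3, 2↦1, 3↦8, 4↦2, 5↦5, 6↦6, 7↦5, 8↦2, 9↦8, 10↦1]  zeros at y ∈ ∅
  x = 1: [0↦5, 1↦6, 2↦5, 3↦2, 4↦8, 5↦1, 6↦3, 7↦3, 8↦1, 9↦8, 10↦2]  zeros at y ∈ ∅
  x = 2: [0↦7, 1↦9, 2↦9, 3↦7, 4↦3, 5↦8, 6↦0, 7↦1, 8↦0, 9↦8, 10↦3]  zeros at y ∈ {6, 8}
  x = 3: [0↦9, 1↦1, 2↦2, 3↦1, 4↦9, 5↦4, 6↦8, 7↦10, 8↦10, 9↦8, 10↦4]  zeros at y ∈ ∅
  x = 4: [0↦0, 1↦4, 2↦6, 3↦6, 4↦4, 5↦0, 6↦5, 7↦8, 8↦9, 9↦8, 10↦5]  zeros at y ∈ {0, 5}
  x = 5: [0↦2, 1↦7, 2↦10, 3↦0, 4↦10, 5↦7, 6↦2, 7↦6, 8↦8, 9↦8, 10↦6]  zeros at y ∈ {3}
  x = 6: [0↦4, 1↦10, 2↦3, 3↦5, 4↦5, 5↦3, 6↦10, 7↦4, 8↦7, 9↦8, 10↦7]  zeros at y ∈ ∅
  x = 7: [0↦6, 1↦2, 2↦7, 3↦10, 4↦0, 5↦10, 6↦7, 7↦2, 8↦6, 9↦8, 10↦8]  zeros at y ∈ {4}
  x = 8: [0↦8, 1↦5, 2↦0, 3↦4, 4↦6, 5↦6, 6↦4, 7↦0, 8↦5, 9↦8, 10↦9]  zeros at y ∈ {2, 7}
  x = 9: [0↦10, 1↦8, 2↦4, 3↦9, 4↦1, 5↦2, 6↦1, 7↦9, 8↦4, 9↦8, 10↦10]  zeros at y ∈ ∅
  x = 10: [0↦1, 1↦0, 2↦8, 3↦3, 4↦7, 5↦9, 6↦9, 7↦7, 8↦3, 9↦8, 10↦0]  zeros at y ∈ {1, 10}
Collecting zeros: affine points = {(2, 6), (2, 8), (4, 0), (4, 5), (5, 3), (7, 4), (8, 2), (8, 7), (10, 1), (10, 10)}.
Total count |C(F_11)_aff| = 10.


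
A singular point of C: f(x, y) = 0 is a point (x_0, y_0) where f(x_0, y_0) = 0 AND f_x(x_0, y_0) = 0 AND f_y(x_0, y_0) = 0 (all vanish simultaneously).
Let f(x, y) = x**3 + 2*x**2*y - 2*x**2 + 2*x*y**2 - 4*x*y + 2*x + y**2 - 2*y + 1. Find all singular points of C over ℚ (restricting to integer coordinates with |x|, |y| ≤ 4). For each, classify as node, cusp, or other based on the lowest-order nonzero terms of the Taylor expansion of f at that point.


Singular points: {(0, 1)}; classification: cusp.

Compute partial derivatives:
  f_x = 3*x**2 + 4*x*y - 4*x + 2*y**2 - 4*y + 2.
  f_y = 2*x**2 + 4*x*y - 4*x + 2*y - 2.
Scan x_0 ∈ {−4, ..., 4}. For each x_0, f_y(x_0, y) is a polynomial in y; find its integer roots y ∈ {−4, ..., 4}, then test f_x and f at those candidates.
  x = -4: f_y(-4, y) = 46 - 14*y; no integer root y with |y| ≤ 4.
  x = -3: f_y(-3, y) = 28 - 10*y; no integer root y with |y| ≤ 4.
  x = -2: f_y(-2, y) = 14 - 6*y; no integer root y with |y| ≤ 4.
  x = -1: f_y(-1, y) = 4 - 2*y; vanishes at y ∈ {2}. (-1, 2): f_x = 1 ≠ 0.
  x = 0: f_y(0, y) = 2*y - 2; vanishes at y ∈ {1}. (0, 1): f_x = 0, f = 0 — SINGULAR.
  x = 1: f_y(1, y) = 6*y - 4; no integer root y with |y| ≤ 4.
  x = 2: f_y(2, y) = 10*y - 2; no integer root y with |y| ≤ 4.
  x = 3: f_y(3, y) = 14*y + 4; no integer root y with |y| ≤ 4.
  x = 4: f_y(4, y) = 18*y + 14; no integer root y with |y| ≤ 4.
Only singular point on the grid: (0, 1).
Classify: substitute x = 0 + u, y = 1 + v and expand: f = u**3 + 2*u**2*v + 2*u*v**2 + v**2.
No constant or linear terms (consistent with a singular point). Quadratic part: v**2. Cubic part: u**3 + 2*u**2*v + 2*u*v**2.
The quadratic part v**2 is a perfect square, so there is a single (double) tangent line v = 0, i.e. y = 1. Restricting the cubic part to that line (v = 0) leaves u**3 ≠ 0, so f is not divisible by v and the branch is v² ≈ -u**3 to lowest order — this is a cusp.
Classification: cusp.


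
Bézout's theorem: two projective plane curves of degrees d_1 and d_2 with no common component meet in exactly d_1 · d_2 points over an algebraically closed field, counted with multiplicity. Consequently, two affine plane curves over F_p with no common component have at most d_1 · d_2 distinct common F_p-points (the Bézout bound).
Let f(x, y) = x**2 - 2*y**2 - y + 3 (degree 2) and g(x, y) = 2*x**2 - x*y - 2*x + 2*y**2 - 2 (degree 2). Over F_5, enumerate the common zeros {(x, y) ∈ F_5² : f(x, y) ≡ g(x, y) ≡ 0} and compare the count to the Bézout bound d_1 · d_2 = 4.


Common zeros: {(0, 1)}; count = 1; Bézout bound = 4.

deg(f) = 2, deg(g) = 2, so Bézout bound = 4.
Scan x ∈ F_5. For each x, list the y ∈ F_5 with f(x, y) ≡ 0 and those with g(x, y) ≡ 0 (mod 5); the common zeros in that column are the intersection.
  x = 0: f ≡ 0 at y ∈ {1}; g ≡ 0 at y ∈ {1, 4}; common: {1}.
  x = 1: f ≡ 0 at y ∈ ∅; g ≡ 0 at y ∈ ∅; common: ∅.
  x = 2: f ≡ 0 at y ∈ ∅; g ≡ 0 at y ∈ ∅; common: ∅.
  x = 3: f ≡ 0 at y ∈ ∅; g ≡ 0 at y ∈ {0, 4}; common: ∅.
  x = 4: f ≡ 0 at y ∈ ∅; g ≡ 0 at y ∈ {1}; common: ∅.
Collecting: common zeros = {(0, 1)}, so the count is 1.
Comparison with the Bézout bound: 1 ≤ 4 = deg(f)·deg(g), as expected for curves with no common component (the affine F_5-count falls short of the bound because intersections may lie at infinity, over extension fields, or carry multiplicity).


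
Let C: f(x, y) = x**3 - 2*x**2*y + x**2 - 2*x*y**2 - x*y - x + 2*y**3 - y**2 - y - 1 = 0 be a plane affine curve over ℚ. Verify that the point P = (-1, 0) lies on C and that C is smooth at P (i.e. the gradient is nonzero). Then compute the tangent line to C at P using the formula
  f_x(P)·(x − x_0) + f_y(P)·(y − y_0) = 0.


Tangent line at P: -2*y = 0.

Step 1: f(-1, 0) = 0, so P lies on C.
Step 2: partial derivatives
  f_x(x, y) = 3*x**2 - 4*x*y + 2*x - 2*y**2 - y - 1, f_y(x, y) = -2*x**2 - 4*x*y - x + 6*y**2 - 2*y - 1.
  f_x(P) = 0, f_y(P) = -2 (gradient nonzero, so P is smooth).
Step 3: tangent line at P: 0·(x − -1) + -2·(y − 0) = 0.
Expanding: -2*y = 0.


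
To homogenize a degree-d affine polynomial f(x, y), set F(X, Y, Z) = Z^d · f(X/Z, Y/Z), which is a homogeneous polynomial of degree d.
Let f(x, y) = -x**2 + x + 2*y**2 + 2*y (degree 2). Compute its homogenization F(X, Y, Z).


F(X, Y, Z) = -X**2 + X*Z + 2*Y**2 + 2*Y*Z

deg(f) = 2.
Substitute x = X/Z, y = Y/Z into f, then multiply by Z^2.
  monomial -1·x^2·y^0 ↦ -1·X^2·Y^0·Z^0.
  monomial 1·x^1·y^0 ↦ 1·X^1·Y^0·Z^1.
  monomial 2·x^0·y^2 ↦ 2·X^0·Y^2·Z^0.
  monomial 2·x^0·y^1 ↦ 2·X^0·Y^1·Z^1.
Collecting: F(X, Y, Z) = -X**2 + X*Z + 2*Y**2 + 2*Y*Z.


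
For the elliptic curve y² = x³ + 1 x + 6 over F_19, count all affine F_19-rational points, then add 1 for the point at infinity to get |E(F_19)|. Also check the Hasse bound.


Affine points = {(0, 5), (0, 14), (2, 4), (2, 15), (3, 6), (3, 13), (4, 6), (4, 13), (6, 0), (10, 3), (10, 16), (12, 6), (12, 13), (14, 3), (14, 16), (18, 2), (18, 17)}; affine count = 17; |E(F_19)| = 18.

Discriminant check: Δ ∝ 4a³ + 27b² = 4·1³ + 27·6² = 4·1 + 27·36 ≡ 7 (mod 19). Nonzero ⇒ E is nonsingular.
For each x ∈ F_19, compute rhs = x³ + 1·x + 6 mod 19, then count y ∈ F_19 with y² ≡ rhs.
  x = 0: rhs = 6, matching y values: 5, 14 (2 points).
  x = 1: rhs = 8, matching y values: none (0 points).
  x = 2: rhs = 16, matching y values: 4, 15 (2 points).
  x = 3: rhs = 17, matching y values: 6, 13 (2 points).
  x = 4: rhs = 17, matching y values: 6, 13 (2 points).
  x = 5: rhs = 3, matching y values: none (0 points).
  x = 6: rhs = 0, matching y values: 0 (1 points).
  x = 7: rhs = 14, matching y values: none (0 points).
  x = 8: rhs = 13, matching y values: none (0 points).
  x = 9: rhs = 3, matching y values: none (0 points).
  x = 10: rhs = 9, matching y values: 3, 16 (2 points).
  x = 11: rhs = 18, matching y values: none (0 points).
  x = 12: rhs = 17, matching y values: 6, 13 (2 points).
  x = 13: rhs = 12, matching y values: none (0 points).
  x = 14: rhs = 9, matching y values: 3, 16 (2 points).
  x = 15: rhs = 14, matching y values: none (0 points).
  x = 16: rhs = 14, matching y values: none (0 points).
  x = 17: rhs = 15, matching y values: none (0 points).
  x = 18: rhs = 4, matching y values: 2, 17 (2 points).
Total affine count: 17.
Full point count |E(F_19)| = 17 + 1 = 18.
Hasse bound: |18 − (19+1)| = |-2| = 2 ≤ 2√19 ≈ 8.7178 ✓.


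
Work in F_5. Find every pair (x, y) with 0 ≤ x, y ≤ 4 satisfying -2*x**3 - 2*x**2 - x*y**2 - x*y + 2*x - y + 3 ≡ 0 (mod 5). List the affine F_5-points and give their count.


Affine F_5-points: {(0, 3), (3, 1), (4, 2), (4, 3)}; count = 4.

For each of the 25 pairs (x, y) ∈ F_5², evaluate f(x, y) mod 5. Record the zeros.
  x = 0: [0↦3, 1↦2, 2↦1, 3↦0, 4↦4]  zeros at y ∈ {3}
  x = 1: [0↦1, 1↦3, 2↦3, 3↦1, 4↦2]  zeros at y ∈ ∅
  x = 2: [0↦3, 1↦3, 2↦4, 3↦1, 4↦4]  zeros at y ∈ ∅
  x = 3: [0↦2, 1↦0, 2↦2, 3↦3, 4↦3]  zeros at y ∈ {1}
  x = 4: [0↦1, 1↦2, 2↦0, 3↦0, 4↦2]  zeros at y ∈ {2, 3}
Collecting zeros: affine points = {(0, 3), (3, 1), (4, 2), (4, 3)}.
Total count |C(F_5)_aff| = 4.


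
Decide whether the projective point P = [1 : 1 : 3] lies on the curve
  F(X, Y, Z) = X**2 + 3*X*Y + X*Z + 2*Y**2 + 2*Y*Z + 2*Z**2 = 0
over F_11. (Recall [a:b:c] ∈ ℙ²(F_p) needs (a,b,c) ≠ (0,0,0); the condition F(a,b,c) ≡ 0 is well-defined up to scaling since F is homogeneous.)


F(1,1,3) ≡ 0 (mod 11); P is on the curve.

Evaluate F(1, 1, 3) term-by-term (mod 11).
  X**2 ↦ 1·1·1·1 = 1
  3*X*Y ↦ 3·1·1·1 = 3
  X*Z ↦ 1·1·1·3 = 3
  2*Y**2 ↦ 2·1·1·1 = 2
  2*Y*Z ↦ 2·1·1·3 = 6
  2*Z**2 ↦ 2·1·1·9 = 18
Sum: F(1, 1, 3) = (1) + (3) + (3) + (2) + (6) + (18) = 33.
Reducing mod 11: 33 ≡ 0 (mod 11).
Since F(a, b, c) ≡ 0 (mod 11), P lies on the curve.


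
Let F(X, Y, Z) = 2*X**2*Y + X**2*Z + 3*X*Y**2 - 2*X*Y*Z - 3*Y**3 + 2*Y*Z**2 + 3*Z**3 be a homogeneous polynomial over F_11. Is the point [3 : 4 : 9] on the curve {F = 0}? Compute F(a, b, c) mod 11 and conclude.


F(3,4,9) ≡ 7 (mod 11); P is NOT on the curve.

Evaluate F(3, 4, 9) term-by-term (mod 11).
  2*X**2*Y ↦ 2·9·4·1 = 72
  X**2*Z ↦ 1·9·1·9 = 81
  3*X*Y**2 ↦ 3·3·16·1 = 144
  -2*X*Y*Z ↦ -2·3·4·9 = -216
  -3*Y**3 ↦ -3·1·64·1 = -192
  2*Y*Z**2 ↦ 2·1·4·81 = 648
  3*Z**3 ↦ 3·1·1·729 = 2187
Sum: F(3, 4, 9) = (72) + (81) + (144) + (-216) + (-192) + (648) + (2187) = 2724.
Reducing mod 11: 2724 ≡ 7 (mod 11).
Since F(a, b, c) ≡ 7 ≠ 0 (mod 11), P does NOT lie on the curve.


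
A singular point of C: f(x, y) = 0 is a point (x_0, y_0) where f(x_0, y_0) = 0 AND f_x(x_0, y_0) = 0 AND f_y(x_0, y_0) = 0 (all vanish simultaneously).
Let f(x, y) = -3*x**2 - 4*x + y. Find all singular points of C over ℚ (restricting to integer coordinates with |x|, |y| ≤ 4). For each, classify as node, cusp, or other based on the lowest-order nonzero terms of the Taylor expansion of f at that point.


No singular points in the scanned grid; C is smooth there.

Compute partial derivatives:
  f_x = -6*x - 4.
  f_y = 1.
f_y = 1 is a nonzero constant, so f_y never vanishes: no point (x, y) can satisfy f = f_x = f_y = 0. In particular no (x, y) ∈ {−4, ..., 4}² is singular; the curve is smooth.


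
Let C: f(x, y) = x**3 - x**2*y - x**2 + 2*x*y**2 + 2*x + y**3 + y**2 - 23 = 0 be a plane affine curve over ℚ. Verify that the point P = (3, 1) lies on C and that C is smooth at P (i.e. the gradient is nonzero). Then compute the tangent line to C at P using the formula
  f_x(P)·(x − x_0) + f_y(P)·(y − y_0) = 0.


Tangent line at P: 19*x + 8*y - 65 = 0.

Step 1: f(3, 1) = 0, so P lies on C.
Step 2: partial derivatives
  f_x(x, y) = 3*x**2 - 2*x*y - 2*x + 2*y**2 + 2, f_y(x, y) = -x**2 + 4*x*y + 3*y**2 + 2*y.
  f_x(P) = 19, f_y(P) = 8 (gradient nonzero, so P is smooth).
Step 3: tangent line at P: 19·(x − 3) + 8·(y − 1) = 0.
Expanding: 19*x + 8*y - 65 = 0.


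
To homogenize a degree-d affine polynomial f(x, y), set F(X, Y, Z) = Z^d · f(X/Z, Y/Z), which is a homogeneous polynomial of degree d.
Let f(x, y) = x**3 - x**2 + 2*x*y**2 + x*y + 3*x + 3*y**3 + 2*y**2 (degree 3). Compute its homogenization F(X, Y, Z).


F(X, Y, Z) = X**3 - X**2*Z + 2*X*Y**2 + X*Y*Z + 3*X*Z**2 + 3*Y**3 + 2*Y**2*Z

deg(f) = 3.
Substitute x = X/Z, y = Y/Z into f, then multiply by Z^3.
  monomial 1·x^3·y^0 ↦ 1·X^3·Y^0·Z^0.
  monomial -1·x^2·y^0 ↦ -1·X^2·Y^0·Z^1.
  monomial 2·x^1·y^2 ↦ 2·X^1·Y^2·Z^0.
  monomial 1·x^1·y^1 ↦ 1·X^1·Y^1·Z^1.
  monomial 3·x^1·y^0 ↦ 3·X^1·Y^0·Z^2.
  monomial 3·x^0·y^3 ↦ 3·X^0·Y^3·Z^0.
  monomial 2·x^0·y^2 ↦ 2·X^0·Y^2·Z^1.
Collecting: F(X, Y, Z) = X**3 - X**2*Z + 2*X*Y**2 + X*Y*Z + 3*X*Z**2 + 3*Y**3 + 2*Y**2*Z.


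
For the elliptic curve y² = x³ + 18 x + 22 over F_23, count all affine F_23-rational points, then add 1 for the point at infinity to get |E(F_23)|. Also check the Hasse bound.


Affine points = {(1, 8), (1, 15), (6, 1), (6, 22), (7, 10), (7, 13), (9, 4), (9, 19), (10, 11), (10, 12), (16, 6), (16, 17), (19, 1), (19, 22), (21, 1), (21, 22), (22, 7), (22, 16)}; affine count = 18; |E(F_23)| = 19.

Discriminant check: Δ ∝ 4a³ + 27b² = 4·18³ + 27·22² = 4·5832 + 27·484 ≡ 10 (mod 23). Nonzero ⇒ E is nonsingular.
For each x ∈ F_23, compute rhs = x³ + 18·x + 22 mod 23, then count y ∈ F_23 with y² ≡ rhs.
  x = 0: rhs = 22, matching y values: none (0 points).
  x = 1: rhs = 18, matching y values: 8, 15 (2 points).
  x = 2: rhs = 20, matching y values: none (0 points).
  x = 3: rhs = 11, matching y values: none (0 points).
  x = 4: rhs = 20, matching y values: none (0 points).
  x = 5: rhs = 7, matching y values: none (0 points).
  x = 6: rhs = 1, matching y values: 1, 22 (2 points).
  x = 7: rhs = 8, matching y values: 10, 13 (2 points).
  x = 8: rhs = 11, matching y values: none (0 points).
  x = 9: rhs = 16, matching y values: 4, 19 (2 points).
  x = 10: rhs = 6, matching y values: 11, 12 (2 points).
  x = 11: rhs = 10, matching y values: none (0 points).
  x = 12: rhs = 11, matching y values: none (0 points).
  x = 13: rhs = 15, matching y values: none (0 points).
  x = 14: rhs = 5, matching y values: none (0 points).
  x = 15: rhs = 10, matching y values: none (0 points).
  x = 16: rhs = 13, matching y values: 6, 17 (2 points).
  x = 17: rhs = 20, matching y values: none (0 points).
  x = 18: rhs = 14, matching y values: none (0 points).
  x = 19: rhs = 1, matching y values: 1, 22 (2 points).
  x = 20: rhs = 10, matching y values: none (0 points).
  x = 21: rhs = 1, matching y values: 1, 22 (2 points).
  x = 22: rhs = 3, matching y values: 7, 16 (2 points).
Total affine count: 18.
Full point count |E(F_23)| = 18 + 1 = 19.
Hasse bound: |19 − (23+1)| = |-5| = 5 ≤ 2√23 ≈ 9.5917 ✓.


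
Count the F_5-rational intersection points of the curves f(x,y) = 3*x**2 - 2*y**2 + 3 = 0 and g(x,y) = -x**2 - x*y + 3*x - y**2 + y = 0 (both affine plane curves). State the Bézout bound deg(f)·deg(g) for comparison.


Common zeros: {(3, 0)}; count = 1; Bézout bound = 4.

deg(f) = 2, deg(g) = 2, so Bézout bound = 4.
Scan x ∈ F_5. For each x, list the y ∈ F_5 with f(x, y) ≡ 0 and those with g(x, y) ≡ 0 (mod 5); the common zeros in that column are the intersection.
  x = 0: f ≡ 0 at y ∈ {2, 3}; g ≡ 0 at y ∈ {0, 1}; common: ∅.
  x = 1: f ≡ 0 at y ∈ ∅; g ≡ 0 at y ∈ ∅; common: ∅.
  x = 2: f ≡ 0 at y ∈ {0}; g ≡ 0 at y ∈ {1, 3}; common: ∅.
  x = 3: f ≡ 0 at y ∈ {0}; g ≡ 0 at y ∈ {0, 3}; common: {0}.
  x = 4: f ≡ 0 at y ∈ ∅; g ≡ 0 at y ∈ ∅; common: ∅.
Collecting: common zeros = {(3, 0)}, so the count is 1.
Comparison with the Bézout bound: 1 ≤ 4 = deg(f)·deg(g), as expected for curves with no common component (the affine F_5-count falls short of the bound because intersections may lie at infinity, over extension fields, or carry multiplicity).


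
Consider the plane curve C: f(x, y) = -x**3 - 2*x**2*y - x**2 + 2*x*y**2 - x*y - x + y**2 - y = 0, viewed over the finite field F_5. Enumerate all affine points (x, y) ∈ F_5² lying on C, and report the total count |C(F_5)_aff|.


Affine F_5-points: {(0, 0), (0, 1), (2, 1), (3, 2), (3, 4)}; count = 5.

For each of the 25 pairs (x, y) ∈ F_5², evaluate f(x, y) mod 5. Record the zeros.
  x = 0: [0↦0, 1↦0, 2↦2, 3↦1, 4↦2]  zeros at y ∈ {0, 1}
  x = 1: [0↦2, 1↦1, 2↦1, 3↦2, 4↦4]  zeros at y ∈ ∅
  x = 2: [0↦1, 1↦0, 2↦4, 3↦3, 4↦2]  zeros at y ∈ {1}
  x = 3: [0↦1, 1↦1, 2↦0, 3↦3, 4↦0]  zeros at y ∈ {2, 4}
  x = 4: [0↦1, 1↦3, 2↦3, 3↦1, 4↦2]  zeros at y ∈ ∅
Collecting zeros: affine points = {(0, 0), (0, 1), (2, 1), (3, 2), (3, 4)}.
Total count |C(F_5)_aff| = 5.


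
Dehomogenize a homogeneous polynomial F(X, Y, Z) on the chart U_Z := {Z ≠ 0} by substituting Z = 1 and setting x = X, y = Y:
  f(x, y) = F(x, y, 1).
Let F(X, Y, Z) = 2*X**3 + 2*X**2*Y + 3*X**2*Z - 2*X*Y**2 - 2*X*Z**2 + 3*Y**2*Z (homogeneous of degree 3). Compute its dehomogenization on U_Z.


f(x, y) = 2*x**3 + 2*x**2*y + 3*x**2 - 2*x*y**2 - 2*x + 3*y**2

On U_Z we set Z = 1. Each monomial c·X^i·Y^j·Z^k in F becomes c·x^i·y^j·1^k = c·x^i·y^j.
Substituting Z = 1: F(X, Y, 1) = 2*x**3 + 2*x**2*y + 3*x**2 - 2*x*y**2 - 2*x + 3*y**2.
Note: deg(f) ≤ deg(F) = 3; strict inequality happens when F is divisible by Z (lost terms).


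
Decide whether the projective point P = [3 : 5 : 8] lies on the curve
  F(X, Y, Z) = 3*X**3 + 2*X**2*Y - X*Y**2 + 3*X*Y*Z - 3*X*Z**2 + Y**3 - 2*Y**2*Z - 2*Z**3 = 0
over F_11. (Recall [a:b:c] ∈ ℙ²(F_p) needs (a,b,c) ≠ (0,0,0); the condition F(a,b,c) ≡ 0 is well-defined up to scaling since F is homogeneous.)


F(3,5,8) ≡ 0 (mod 11); P is on the curve.

Evaluate F(3, 5, 8) term-by-term (mod 11).
  3*X**3 ↦ 3·27·1·1 = 81
  2*X**2*Y ↦ 2·9·5·1 = 90
  -X*Y**2 ↦ -1·3·25·1 = -75
  3*X*Y*Z ↦ 3·3·5·8 = 360
  -3*X*Z**2 ↦ -3·3·1·64 = -576
  Y**3 ↦ 1·1·125·1 = 125
  -2*Y**2*Z ↦ -2·1·25·8 = -400
  -2*Z**3 ↦ -2·1·1·512 = -1024
Sum: F(3, 5, 8) = (81) + (90) + (-75) + (360) + (-576) + (125) + (-400) + (-1024) = -1419.
Reducing mod 11: -1419 ≡ 0 (mod 11).
Since F(a, b, c) ≡ 0 (mod 11), P lies on the curve.


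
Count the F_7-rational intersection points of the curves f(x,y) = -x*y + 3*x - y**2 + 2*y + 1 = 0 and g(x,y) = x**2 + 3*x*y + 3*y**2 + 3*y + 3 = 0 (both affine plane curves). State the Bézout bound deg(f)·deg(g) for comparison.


Common zeros: {(0, 4), (2, 0), (4, 6), (6, 1)}; count = 4; Bézout bound = 4.

deg(f) = 2, deg(g) = 2, so Bézout bound = 4.
Scan x ∈ F_7. For each x, list the y ∈ F_7 with f(x, y) ≡ 0 and those with g(x, y) ≡ 0 (mod 7); the common zeros in that column are the intersection.
  x = 0: f ≡ 0 at y ∈ {4, 5}; g ≡ 0 at y ∈ {2, 4}; common: {4}.
  x = 1: f ≡ 0 at y ∈ ∅; g ≡ 0 at y ∈ {2, 3}; common: ∅.
  x = 2: f ≡ 0 at y ∈ {0}; g ≡ 0 at y ∈ {0, 4}; common: {0}.
  x = 3: f ≡ 0 at y ∈ ∅; g ≡ 0 at y ∈ {5}; common: ∅.
  x = 4: f ≡ 0 at y ∈ {6}; g ≡ 0 at y ∈ {3, 6}; common: {6}.
  x = 5: f ≡ 0 at y ∈ ∅; g ≡ 0 at y ∈ {0, 1}; common: ∅.
  x = 6: f ≡ 0 at y ∈ {1, 2}; g ≡ 0 at y ∈ {1, 6}; common: {1}.
Collecting: common zeros = {(0, 4), (2, 0), (4, 6), (6, 1)}, so the count is 4.
Comparison with the Bézout bound: 4 ≤ 4 = deg(f)·deg(g), as expected for curves with no common component (the bound is attained).


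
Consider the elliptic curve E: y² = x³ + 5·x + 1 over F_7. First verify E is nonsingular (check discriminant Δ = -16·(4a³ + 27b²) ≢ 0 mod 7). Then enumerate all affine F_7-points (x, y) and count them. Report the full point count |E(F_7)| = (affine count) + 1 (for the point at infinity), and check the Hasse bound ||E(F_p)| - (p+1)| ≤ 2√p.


Affine points = {(0, 1), (0, 6), (1, 0), (3, 1), (3, 6), (4, 1), (4, 6), (5, 2), (5, 5), (6, 3), (6, 4)}; affine count = 11; |E(F_7)| = 12.

Discriminant check: Δ ∝ 4a³ + 27b² = 4·5³ + 27·1² = 4·125 + 27·1 ≡ 2 (mod 7). Nonzero ⇒ E is nonsingular.
For each x ∈ F_7, compute rhs = x³ + 5·x + 1 mod 7, then count y ∈ F_7 with y² ≡ rhs.
  x = 0: rhs = 1, matching y values: 1, 6 (2 points).
  x = 1: rhs = 0, matching y values: 0 (1 points).
  x = 2: rhs = 5, matching y values: none (0 points).
  x = 3: rhs = 1, matching y values: 1, 6 (2 points).
  x = 4: rhs = 1, matching y values: 1, 6 (2 points).
  x = 5: rhs = 4, matching y values: 2, 5 (2 points).
  x = 6: rhs = 2, matching y values: 3, 4 (2 points).
Total affine count: 11.
Full point count |E(F_7)| = 11 + 1 = 12.
Hasse bound: |12 − (7+1)| = |4| = 4 ≤ 2√7 ≈ 5.2915 ✓.


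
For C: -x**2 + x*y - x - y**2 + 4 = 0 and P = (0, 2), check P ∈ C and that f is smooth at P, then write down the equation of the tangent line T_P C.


Tangent line at P: x - 4*y + 8 = 0.

Step 1: f(0, 2) = 0, so P lies on C.
Step 2: partial derivatives
  f_x(x, y) = -2*x + y - 1, f_y(x, y) = x - 2*y.
  f_x(P) = 1, f_y(P) = -4 (gradient nonzero, so P is smooth).
Step 3: tangent line at P: 1·(x − 0) + -4·(y − 2) = 0.
Expanding: x - 4*y + 8 = 0.


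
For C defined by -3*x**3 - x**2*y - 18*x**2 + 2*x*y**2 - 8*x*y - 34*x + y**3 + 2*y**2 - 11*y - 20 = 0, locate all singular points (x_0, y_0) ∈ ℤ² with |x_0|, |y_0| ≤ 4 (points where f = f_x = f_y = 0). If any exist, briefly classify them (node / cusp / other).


Singular points: {(-2, 1)}; classification: node.

Compute partial derivatives:
  f_x = -9*x**2 - 2*x*y - 36*x + 2*y**2 - 8*y - 34.
  f_y = -x**2 + 4*x*y - 8*x + 3*y**2 + 4*y - 11.
Scan x_0 ∈ {−4, ..., 4}. For each x_0, f_y(x_0, y) is a polynomial in y; find its integer roots y ∈ {−4, ..., 4}, then test f_x and f at those candidates.
  x = -4: f_y(-4, y) = 3*y**2 - 12*y + 5; no integer root y with |y| ≤ 4.
  x = -3: f_y(-3, y) = 3*y**2 - 8*y + 4; vanishes at y ∈ {2}. (-3, 2): f_x = -3 ≠ 0.
  x = -2: f_y(-2, y) = 3*y**2 - 4*y + 1; vanishes at y ∈ {1}. (-2, 1): f_x = 0, f = 0 — SINGULAR.
  x = -1: f_y(-1, y) = 3*y**2 - 4; no integer root y with |y| ≤ 4.
  x = 0: f_y(0, y) = 3*y**2 + 4*y - 11; no integer root y with |y| ≤ 4.
  x = 1: f_y(1, y) = 3*y**2 + 8*y - 20; no integer root y with |y| ≤ 4.
  x = 2: f_y(2, y) = 3*y**2 + 12*y - 31; no integer root y with |y| ≤ 4.
  x = 3: f_y(3, y) = 3*y**2 + 16*y - 44; vanishes at y ∈ {2}. (3, 2): f_x = -243 ≠ 0.
  x = 4: f_y(4, y) = 3*y**2 + 20*y - 59; no integer root y with |y| ≤ 4.
Only singular point on the grid: (-2, 1).
Classify: substitute x = -2 + u, y = 1 + v and expand: f = -3*u**3 - u**2*v - u**2 + 2*u*v**2 + v**3 + v**2.
No constant or linear terms (consistent with a singular point). Quadratic part: -u**2 + v**2. Cubic part: -3*u**3 - u**2*v + 2*u*v**2 + v**3.
The quadratic part v**2 - u**2 = (v − u)(v + u) splits into two distinct linear factors, so there are two distinct tangent lines y − 1 = ±(x − -2) — this is a node (ordinary double point).
Classification: node.


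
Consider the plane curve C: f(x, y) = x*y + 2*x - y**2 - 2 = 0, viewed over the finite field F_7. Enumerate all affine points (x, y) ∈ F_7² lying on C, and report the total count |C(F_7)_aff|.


Affine F_7-points: {(1, 0), (1, 1), (3, 4), (3, 6), (5, 2), (5, 3)}; count = 6.

For each of the 49 pairs (x, y) ∈ F_7², evaluate f(x, y) mod 7. Record the zeros.
  x = 0: [0↦5, 1↦4, 2↦1, 3↦3, 4↦3, 5↦1, 6↦4]  zeros at y ∈ ∅
  x = 1: [0↦0, 1↦0, 2↦5, 3↦1, 4↦2, 5↦1, 6↦5]  zeros at y ∈ {0, 1}
  x = 2: [0↦2, 1↦3, 2↦2, 3↦6, 4↦1, 5↦1, 6↦6]  zeros at y ∈ ∅
  x = 3: [0↦4, 1↦6, 2↦6, 3↦4, 4↦0, 5↦1, 6↦0]  zeros at y ∈ {4, 6}
  x = 4: [0↦6, 1↦2, 2↦3, 3↦2, 4↦6, 5↦1, 6↦1]  zeros at y ∈ ∅
  x = 5: [0↦1, 1↦5, 2↦0, 3↦0, 4↦5, 5↦1, 6↦2]  zeros at y ∈ {2, 3}
  x = 6: [0↦3, 1↦1, 2↦4, 3↦5, 4↦4, 5↦1, 6↦3]  zeros at y ∈ ∅
Collecting zeros: affine points = {(1, 0), (1, 1), (3, 4), (3, 6), (5, 2), (5, 3)}.
Total count |C(F_7)_aff| = 6.


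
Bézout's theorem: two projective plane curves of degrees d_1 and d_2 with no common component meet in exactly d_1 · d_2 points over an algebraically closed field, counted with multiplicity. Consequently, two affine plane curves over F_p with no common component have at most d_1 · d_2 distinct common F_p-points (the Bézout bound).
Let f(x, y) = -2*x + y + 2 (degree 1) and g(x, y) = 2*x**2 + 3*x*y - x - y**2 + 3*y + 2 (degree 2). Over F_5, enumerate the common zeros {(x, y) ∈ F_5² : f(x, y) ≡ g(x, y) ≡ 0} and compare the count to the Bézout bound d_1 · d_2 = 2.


Common zeros: ∅; count = 0; Bézout bound = 2.

deg(f) = 1, deg(g) = 2, so Bézout bound = 2.
Scan x ∈ F_5. For each x, list the y ∈ F_5 with f(x, y) ≡ 0 and those with g(x, y) ≡ 0 (mod 5); the common zeros in that column are the intersection.
  x = 0: f ≡ 0 at y ∈ {3}; g ≡ 0 at y ∈ ∅; common: ∅.
  x = 1: f ≡ 0 at y ∈ {0}; g ≡ 0 at y ∈ ∅; common: ∅.
  x = 2: f ≡ 0 at y ∈ {2}; g ≡ 0 at y ∈ ∅; common: ∅.
  x = 3: f ≡ 0 at y ∈ {4}; g ≡ 0 at y ∈ ∅; common: ∅.
  x = 4: f ≡ 0 at y ∈ {1}; g ≡ 0 at y ∈ {0}; common: ∅.
Collecting: common zeros = ∅, so the count is 0.
Comparison with the Bézout bound: 0 ≤ 2 = deg(f)·deg(g), as expected for curves with no common component (the affine F_5-count falls short of the bound because intersections may lie at infinity, over extension fields, or carry multiplicity).


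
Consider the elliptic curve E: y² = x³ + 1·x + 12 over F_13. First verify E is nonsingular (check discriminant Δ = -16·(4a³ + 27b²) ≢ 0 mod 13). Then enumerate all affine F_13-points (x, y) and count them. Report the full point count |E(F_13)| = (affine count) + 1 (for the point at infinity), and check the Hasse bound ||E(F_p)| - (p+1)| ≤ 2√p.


Affine points = {(0, 5), (0, 8), (1, 1), (1, 12), (2, 3), (2, 10), (3, 4), (3, 9), (5, 5), (5, 8), (6, 0), (8, 5), (8, 8), (9, 3), (9, 10), (12, 6), (12, 7)}; affine count = 17; |E(F_13)| = 18.

Discriminant check: Δ ∝ 4a³ + 27b² = 4·1³ + 27·12² = 4·1 + 27·144 ≡ 5 (mod 13). Nonzero ⇒ E is nonsingular.
For each x ∈ F_13, compute rhs = x³ + 1·x + 12 mod 13, then count y ∈ F_13 with y² ≡ rhs.
  x = 0: rhs = 12, matching y values: 5, 8 (2 points).
  x = 1: rhs = 1, matching y values: 1, 12 (2 points).
  x = 2: rhs = 9, matching y values: 3, 10 (2 points).
  x = 3: rhs = 3, matching y values: 4, 9 (2 points).
  x = 4: rhs = 2, matching y values: none (0 points).
  x = 5: rhs = 12, matching y values: 5, 8 (2 points).
  x = 6: rhs = 0, matching y values: 0 (1 points).
  x = 7: rhs = 11, matching y values: none (0 points).
  x = 8: rhs = 12, matching y values: 5, 8 (2 points).
  x = 9: rhs = 9, matching y values: 3, 10 (2 points).
  x = 10: rhs = 8, matching y values: none (0 points).
  x = 11: rhs = 2, matching y values: none (0 points).
  x = 12: rhs = 10, matching y values: 6, 7 (2 points).
Total affine count: 17.
Full point count |E(F_13)| = 17 + 1 = 18.
Hasse bound: |18 − (13+1)| = |4| = 4 ≤ 2√13 ≈ 7.2111 ✓.


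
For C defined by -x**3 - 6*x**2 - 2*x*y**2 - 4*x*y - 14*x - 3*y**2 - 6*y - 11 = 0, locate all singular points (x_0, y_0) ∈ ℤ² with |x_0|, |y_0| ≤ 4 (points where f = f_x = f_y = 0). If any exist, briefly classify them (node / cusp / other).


Singular points: {(-2, -1)}; classification: cusp.

Compute partial derivatives:
  f_x = -3*x**2 - 12*x - 2*y**2 - 4*y - 14.
  f_y = -4*x*y - 4*x - 6*y - 6.
Scan x_0 ∈ {−4, ..., 4}. For each x_0, f_y(x_0, y) is a polynomial in y; find its integer roots y ∈ {−4, ..., 4}, then test f_x and f at those candidates.
  x = -4: f_y(-4, y) = 10*y + 10; vanishes at y ∈ {-1}. (-4, -1): f_x = -12 ≠ 0.
  x = -3: f_y(-3, y) = 6*y + 6; vanishes at y ∈ {-1}. (-3, -1): f_x = -3 ≠ 0.
  x = -2: f_y(-2, y) = 2*y + 2; vanishes at y ∈ {-1}. (-2, -1): f_x = 0, f = 0 — SINGULAR.
  x = -1: f_y(-1, y) = -2*y - 2; vanishes at y ∈ {-1}. (-1, -1): f_x = -3 ≠ 0.
  x = 0: f_y(0, y) = -6*y - 6; vanishes at y ∈ {-1}. (0, -1): f_x = -12 ≠ 0.
  x = 1: f_y(1, y) = -10*y - 10; vanishes at y ∈ {-1}. (1, -1): f_x = -27 ≠ 0.
  x = 2: f_y(2, y) = -14*y - 14; vanishes at y ∈ {-1}. (2, -1): f_x = -48 ≠ 0.
  x = 3: f_y(3, y) = -18*y - 18; vanishes at y ∈ {-1}. (3, -1): f_x = -75 ≠ 0.
  x = 4: f_y(4, y) = -22*y - 22; vanishes at y ∈ {-1}. (4, -1): f_x = -108 ≠ 0.
Only singular point on the grid: (-2, -1).
Classify: substitute x = -2 + u, y = -1 + v and expand: f = -u**3 - 2*u*v**2 + v**2.
No constant or linear terms (consistent with a singular point). Quadratic part: v**2. Cubic part: -u**3 - 2*u*v**2.
The quadratic part v**2 is a perfect square, so there is a single (double) tangent line v = 0, i.e. y = -1. Restricting the cubic part to that line (v = 0) leaves -u**3 ≠ 0, so f is not divisible by v and the branch is v² ≈ u**3 to lowest order — this is a cusp.
Classification: cusp.


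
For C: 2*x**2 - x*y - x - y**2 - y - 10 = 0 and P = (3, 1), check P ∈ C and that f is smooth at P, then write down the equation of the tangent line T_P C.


Tangent line at P: 10*x - 6*y - 24 = 0.

Step 1: f(3, 1) = 0, so P lies on C.
Step 2: partial derivatives
  f_x(x, y) = 4*x - y - 1, f_y(x, y) = -x - 2*y - 1.
  f_x(P) = 10, f_y(P) = -6 (gradient nonzero, so P is smooth).
Step 3: tangent line at P: 10·(x − 3) + -6·(y − 1) = 0.
Expanding: 10*x - 6*y - 24 = 0.


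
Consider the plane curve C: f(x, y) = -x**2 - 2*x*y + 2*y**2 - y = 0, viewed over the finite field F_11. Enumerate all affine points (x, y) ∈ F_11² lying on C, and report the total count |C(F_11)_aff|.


Affine F_11-points: {(0, 0), (0, 6), (3, 10), (4, 5), (7, 4), (7, 9), (8, 5), (8, 9), (10, 6), (10, 10)}; count = 10.

For each of the 121 pairs (x, y) ∈ F_11², evaluate f(x, y) mod 11. Record the zeros.
  x = 0: [0↦0, 1↦1, 2↦6, 3↦4, 4↦6, 5↦1, 6↦0, 7↦3, 8↦10, 9↦10, 10↦3]  zeros at y ∈ {0, 6}
  x = 1: [0↦10, 1↦9, 2↦1, 3↦8, 4↦8, 5↦1, 6↦9, 7↦10, 8↦4, 9↦2, 10↦4]  zeros at y ∈ ∅
  x = 2: [0↦7, 1↦4, 2↦5, 3↦10, 4↦8, 5↦10, 6↦5, 7↦4, 8↦7, 9↦3, 10↦3]  zeros at y ∈ ∅
  x = 3: [0↦2, 1↦8, 2↦7, 3↦10, 4↦6, 5↦6, 6↦10, 7↦7, 8↦8, 9↦2, 10↦0]  zeros at y ∈ {10}
  x = 4: [0↦6, 1↦10, 2↦7, 3↦8, 4↦2, 5↦0, 6↦2, 7↦8, 8↦7, 9↦10, 10↦6]  zeros at y ∈ {5}
  x = 5: [0↦8, 1↦10, 2↦5, 3↦4, 4↦7, 5↦3, 6↦3, 7↦7, 8↦4, 9↦5, 10↦10]  zeros at y ∈ ∅
  x = 6: [0↦8, 1↦8, 2↦1, 3↦9, 4↦10, 5↦4, 6↦2, 7↦4, 8↦10, 9↦9, 10↦1]  zeros at y ∈ ∅
  x = 7: [0↦6, 1↦4, 2↦6, 3↦1, 4↦0, 5↦3, 6↦10, 7↦10, 8↦3, 9↦0, 10↦1]  zeros at y ∈ {4, 9}
  x = 8: [0↦2, 1↦9, 2↦9, 3↦2, 4↦10, 5↦0, 6↦5, 7↦3, 8↦5, 9↦0, 10↦10]  zeros at y ∈ {5, 9}
  x = 9: [0↦7, 1↦1, 2↦10, 3↦1, 4↦7, 5↦6, 6↦9, 7↦5, 8↦5, 9↦9, 10↦6]  zeros at y ∈ ∅
  x = 10: [0↦10, 1↦2, 2↦9, 3↦9, 4↦2, 5↦10, 6↦0, 7↦5, 8↦3, 9↦5, 10↦0]  zeros at y ∈ {6, 10}
Collecting zeros: affine points = {(0, 0), (0, 6), (3, 10), (4, 5), (7, 4), (7, 9), (8, 5), (8, 9), (10, 6), (10, 10)}.
Total count |C(F_11)_aff| = 10.


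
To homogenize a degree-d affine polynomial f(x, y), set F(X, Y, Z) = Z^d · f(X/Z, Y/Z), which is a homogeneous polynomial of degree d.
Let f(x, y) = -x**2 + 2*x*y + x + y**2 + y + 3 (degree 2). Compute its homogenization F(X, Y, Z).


F(X, Y, Z) = -X**2 + 2*X*Y + X*Z + Y**2 + Y*Z + 3*Z**2

deg(f) = 2.
Substitute x = X/Z, y = Y/Z into f, then multiply by Z^2.
  monomial -1·x^2·y^0 ↦ -1·X^2·Y^0·Z^0.
  monomial 2·x^1·y^1 ↦ 2·X^1·Y^1·Z^0.
  monomial 1·x^1·y^0 ↦ 1·X^1·Y^0·Z^1.
  monomial 1·x^0·y^2 ↦ 1·X^0·Y^2·Z^0.
  monomial 1·x^0·y^1 ↦ 1·X^0·Y^1·Z^1.
  monomial 3·x^0·y^0 ↦ 3·X^0·Y^0·Z^2.
Collecting: F(X, Y, Z) = -X**2 + 2*X*Y + X*Z + Y**2 + Y*Z + 3*Z**2.
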